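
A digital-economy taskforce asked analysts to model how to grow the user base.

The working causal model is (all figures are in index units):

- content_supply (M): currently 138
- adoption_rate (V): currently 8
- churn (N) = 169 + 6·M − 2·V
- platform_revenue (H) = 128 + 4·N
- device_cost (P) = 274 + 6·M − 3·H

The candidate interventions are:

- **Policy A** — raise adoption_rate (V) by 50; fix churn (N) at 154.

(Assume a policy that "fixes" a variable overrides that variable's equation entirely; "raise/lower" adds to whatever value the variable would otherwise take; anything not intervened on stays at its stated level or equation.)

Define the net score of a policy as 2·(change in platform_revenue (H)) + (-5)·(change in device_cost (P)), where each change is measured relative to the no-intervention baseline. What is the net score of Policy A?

Baseline:
  M = 138
  V = 8
  N = 169 + 6·138 − 2·8 = 981
  H = 128 + 4·981 = 4052
  P = 274 + 6·138 − 3·4052 = -11054
Policy A (V + 50, N := 154):
  M = 138
  V = 8 + 50 = 58
  N = 154
  H = 128 + 4·154 = 744
  P = 274 + 6·138 − 3·744 = -1130
ΔH = 744 − 4052 = -3308; ΔP = -1130 − (-11054) = 9924
Score = 2·(-3308) + (-5)·9924 = -56236

-56236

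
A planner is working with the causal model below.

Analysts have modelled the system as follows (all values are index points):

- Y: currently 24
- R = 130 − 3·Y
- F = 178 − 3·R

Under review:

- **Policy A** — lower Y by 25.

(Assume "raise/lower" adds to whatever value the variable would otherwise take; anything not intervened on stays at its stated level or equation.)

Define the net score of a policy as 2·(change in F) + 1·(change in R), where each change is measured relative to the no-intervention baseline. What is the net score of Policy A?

-375

Baseline:
  Y = 24
  R = 130 − 3·24 = 58
  F = 178 − 3·58 = 4
Policy A (Y − 25):
  Y = 24 − 25 = -1
  R = 130 − 3·(-1) = 133
  F = 178 − 3·133 = -221
ΔF = -221 − 4 = -225; ΔR = 133 − 58 = 75
Score = 2·(-225) + 1·75 = -375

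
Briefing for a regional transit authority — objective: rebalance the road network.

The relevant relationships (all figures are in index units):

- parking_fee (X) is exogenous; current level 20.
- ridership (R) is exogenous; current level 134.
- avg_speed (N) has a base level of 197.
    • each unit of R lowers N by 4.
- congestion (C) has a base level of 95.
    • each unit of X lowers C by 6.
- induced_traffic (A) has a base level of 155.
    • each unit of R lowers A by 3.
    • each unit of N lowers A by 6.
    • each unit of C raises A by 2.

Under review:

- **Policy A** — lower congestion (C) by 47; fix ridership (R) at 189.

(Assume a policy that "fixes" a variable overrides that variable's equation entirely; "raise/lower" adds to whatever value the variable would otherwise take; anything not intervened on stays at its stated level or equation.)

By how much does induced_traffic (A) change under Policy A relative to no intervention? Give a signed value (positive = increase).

Baseline:
  X = 20
  R = 134
  N = 197 − 4·134 = -339
  C = 95 − 6·20 = -25
  A = 155 − 3·134 − 6·(-339) + 2·(-25) = 1737
Policy A (C − 47, R := 189):
  X = 20
  R = 189
  N = 197 − 4·189 = -559
  C = 95 − 6·20 (−47 from intervention) = -72
  A = 155 − 3·189 − 6·(-559) + 2·(-72) = 2798
Change in A: 2798 − 1737 = 1061

1061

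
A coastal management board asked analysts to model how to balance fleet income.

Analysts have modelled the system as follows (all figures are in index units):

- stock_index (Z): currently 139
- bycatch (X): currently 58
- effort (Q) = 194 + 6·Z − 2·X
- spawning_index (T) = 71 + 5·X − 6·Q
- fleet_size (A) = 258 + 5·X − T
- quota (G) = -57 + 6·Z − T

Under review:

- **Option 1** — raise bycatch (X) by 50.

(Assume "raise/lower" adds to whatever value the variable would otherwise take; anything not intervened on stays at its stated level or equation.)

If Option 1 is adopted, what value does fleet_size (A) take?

Option 1 (X + 50):
  Z = 139
  X = 58 + 50 = 108
  Q = 194 + 6·139 − 2·108 = 812
  T = 71 + 5·108 − 6·812 = -4261
  A = 258 + 5·108 − (-4261) = 5059

5059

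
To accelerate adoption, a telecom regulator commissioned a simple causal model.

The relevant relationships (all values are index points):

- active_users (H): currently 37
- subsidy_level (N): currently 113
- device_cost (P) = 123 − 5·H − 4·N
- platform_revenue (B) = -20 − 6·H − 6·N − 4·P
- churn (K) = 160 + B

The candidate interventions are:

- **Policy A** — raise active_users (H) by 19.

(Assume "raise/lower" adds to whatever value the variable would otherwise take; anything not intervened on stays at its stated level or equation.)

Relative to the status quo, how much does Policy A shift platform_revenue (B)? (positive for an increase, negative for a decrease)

Baseline:
  H = 37
  N = 113
  P = 123 − 5·37 − 4·113 = -514
  B = -20 − 6·37 − 6·113 − 4·(-514) = 1136
Policy A (H + 19):
  H = 37 + 19 = 56
  N = 113
  P = 123 − 5·56 − 4·113 = -609
  B = -20 − 6·56 − 6·113 − 4·(-609) = 1402
Change in B: 1402 − 1136 = 266

266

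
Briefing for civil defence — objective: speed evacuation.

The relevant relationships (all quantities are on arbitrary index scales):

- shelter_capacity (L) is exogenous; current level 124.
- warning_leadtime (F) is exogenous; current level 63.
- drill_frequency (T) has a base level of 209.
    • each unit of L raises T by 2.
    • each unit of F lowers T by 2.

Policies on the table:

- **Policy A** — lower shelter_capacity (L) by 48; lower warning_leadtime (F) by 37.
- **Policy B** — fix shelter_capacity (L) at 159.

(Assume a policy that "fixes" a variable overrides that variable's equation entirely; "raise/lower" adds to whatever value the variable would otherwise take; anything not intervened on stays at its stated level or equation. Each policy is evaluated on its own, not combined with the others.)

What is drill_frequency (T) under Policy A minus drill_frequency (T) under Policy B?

-92

Policy A (L − 48, F − 37):
  L = 124 − 48 = 76
  F = 63 − 37 = 26
  T = 209 + 2·76 − 2·26 = 309
Policy B (L := 159):
  L = 159
  F = 63
  T = 209 + 2·159 − 2·63 = 401
T: 309 − 401 = -92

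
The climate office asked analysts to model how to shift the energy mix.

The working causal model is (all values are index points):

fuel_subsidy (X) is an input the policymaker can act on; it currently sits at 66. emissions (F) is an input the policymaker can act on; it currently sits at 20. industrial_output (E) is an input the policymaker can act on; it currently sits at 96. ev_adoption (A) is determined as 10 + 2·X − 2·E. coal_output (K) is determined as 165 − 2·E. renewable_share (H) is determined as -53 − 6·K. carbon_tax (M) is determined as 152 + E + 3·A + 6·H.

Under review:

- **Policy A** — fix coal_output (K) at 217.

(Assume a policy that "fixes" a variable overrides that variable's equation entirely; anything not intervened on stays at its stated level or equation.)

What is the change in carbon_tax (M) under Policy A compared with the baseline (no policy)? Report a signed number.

Baseline:
  X = 66
  E = 96
  A = 10 + 2·66 − 2·96 = -50
  K = 165 − 2·96 = -27
  H = -53 − 6·(-27) = 109
  M = 152 + 96 + 3·(-50) + 6·109 = 752
Policy A (K := 217):
  X = 66
  E = 96
  A = 10 + 2·66 − 2·96 = -50
  K = 217
  H = -53 − 6·217 = -1355
  M = 152 + 96 + 3·(-50) + 6·(-1355) = -8032
Change in M: -8032 − 752 = -8784

-8784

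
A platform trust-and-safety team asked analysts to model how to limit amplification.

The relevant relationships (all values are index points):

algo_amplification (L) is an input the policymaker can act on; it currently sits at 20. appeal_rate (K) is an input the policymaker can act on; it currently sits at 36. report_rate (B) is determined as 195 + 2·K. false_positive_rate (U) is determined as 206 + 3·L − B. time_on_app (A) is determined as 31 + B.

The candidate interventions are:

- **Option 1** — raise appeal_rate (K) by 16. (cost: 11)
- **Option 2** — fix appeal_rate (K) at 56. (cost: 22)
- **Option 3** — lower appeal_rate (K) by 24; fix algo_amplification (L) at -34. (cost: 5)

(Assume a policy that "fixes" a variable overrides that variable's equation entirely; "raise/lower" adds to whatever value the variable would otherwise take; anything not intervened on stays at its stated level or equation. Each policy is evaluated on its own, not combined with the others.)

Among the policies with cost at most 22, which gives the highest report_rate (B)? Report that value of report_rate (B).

307

Option 1 (K + 16):
  K = 36 + 16 = 52
  B = 195 + 2·52 = 299
Option 2 (K := 56):
  K = 56
  B = 195 + 2·56 = 307
Option 3 (K − 24, L := -34):
  K = 36 − 24 = 12
  B = 195 + 2·12 = 219
Comparing — Option 1: B=299, Option 2: B=307, Option 3: B=219. Highest is 307 (Option 2).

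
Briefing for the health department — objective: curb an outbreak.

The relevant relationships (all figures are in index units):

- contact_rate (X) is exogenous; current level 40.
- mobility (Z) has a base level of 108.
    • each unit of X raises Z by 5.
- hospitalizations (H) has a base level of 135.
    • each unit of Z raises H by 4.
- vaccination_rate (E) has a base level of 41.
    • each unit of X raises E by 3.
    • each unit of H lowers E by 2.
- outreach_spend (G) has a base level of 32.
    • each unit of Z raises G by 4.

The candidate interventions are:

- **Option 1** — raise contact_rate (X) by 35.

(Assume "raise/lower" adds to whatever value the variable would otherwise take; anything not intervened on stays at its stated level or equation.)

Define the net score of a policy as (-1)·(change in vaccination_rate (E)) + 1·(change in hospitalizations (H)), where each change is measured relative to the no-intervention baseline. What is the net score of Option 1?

1995

Baseline:
  X = 40
  Z = 108 + 5·40 = 308
  H = 135 + 4·308 = 1367
  E = 41 + 3·40 − 2·1367 = -2573
Option 1 (X + 35):
  X = 40 + 35 = 75
  Z = 108 + 5·75 = 483
  H = 135 + 4·483 = 2067
  E = 41 + 3·75 − 2·2067 = -3868
ΔE = -3868 − (-2573) = -1295; ΔH = 2067 − 1367 = 700
Score = (-1)·(-1295) + 1·700 = 1995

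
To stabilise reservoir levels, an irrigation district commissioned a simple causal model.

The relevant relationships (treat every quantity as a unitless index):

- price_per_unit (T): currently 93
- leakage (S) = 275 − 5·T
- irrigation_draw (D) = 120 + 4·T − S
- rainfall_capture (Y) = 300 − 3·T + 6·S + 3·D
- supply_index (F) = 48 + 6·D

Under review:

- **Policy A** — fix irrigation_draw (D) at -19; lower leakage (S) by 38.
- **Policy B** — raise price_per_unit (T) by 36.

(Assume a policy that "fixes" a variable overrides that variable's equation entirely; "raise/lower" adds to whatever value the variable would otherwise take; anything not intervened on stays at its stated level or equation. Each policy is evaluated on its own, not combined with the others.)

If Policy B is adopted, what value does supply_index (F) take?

6084

Policy B (T + 36):
  T = 93 + 36 = 129
  S = 275 − 5·129 = -370
  D = 120 + 4·129 − (-370) = 1006
  F = 48 + 6·1006 = 6084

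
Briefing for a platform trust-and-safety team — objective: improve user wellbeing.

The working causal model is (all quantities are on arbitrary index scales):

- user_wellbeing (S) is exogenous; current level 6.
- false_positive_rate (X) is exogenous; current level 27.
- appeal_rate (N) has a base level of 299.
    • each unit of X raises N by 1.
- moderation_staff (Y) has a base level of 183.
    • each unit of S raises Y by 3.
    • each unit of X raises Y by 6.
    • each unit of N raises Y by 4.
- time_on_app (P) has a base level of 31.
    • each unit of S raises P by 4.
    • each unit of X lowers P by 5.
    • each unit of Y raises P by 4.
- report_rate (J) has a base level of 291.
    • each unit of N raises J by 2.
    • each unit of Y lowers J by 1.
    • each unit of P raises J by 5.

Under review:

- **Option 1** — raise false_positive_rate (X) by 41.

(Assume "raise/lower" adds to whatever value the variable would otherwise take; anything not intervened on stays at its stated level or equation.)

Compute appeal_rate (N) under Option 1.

367

Option 1 (X + 41):
  X = 27 + 41 = 68
  N = 299 + 68 = 367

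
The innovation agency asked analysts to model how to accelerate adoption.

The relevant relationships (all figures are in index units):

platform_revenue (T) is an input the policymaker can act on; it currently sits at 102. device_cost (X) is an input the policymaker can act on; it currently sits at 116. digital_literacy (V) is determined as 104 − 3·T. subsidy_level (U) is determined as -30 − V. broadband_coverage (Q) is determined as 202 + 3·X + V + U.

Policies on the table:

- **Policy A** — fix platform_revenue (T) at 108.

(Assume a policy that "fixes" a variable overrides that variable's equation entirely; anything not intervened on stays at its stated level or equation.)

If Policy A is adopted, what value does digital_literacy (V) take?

-220

Policy A (T := 108):
  T = 108
  V = 104 − 3·108 = -220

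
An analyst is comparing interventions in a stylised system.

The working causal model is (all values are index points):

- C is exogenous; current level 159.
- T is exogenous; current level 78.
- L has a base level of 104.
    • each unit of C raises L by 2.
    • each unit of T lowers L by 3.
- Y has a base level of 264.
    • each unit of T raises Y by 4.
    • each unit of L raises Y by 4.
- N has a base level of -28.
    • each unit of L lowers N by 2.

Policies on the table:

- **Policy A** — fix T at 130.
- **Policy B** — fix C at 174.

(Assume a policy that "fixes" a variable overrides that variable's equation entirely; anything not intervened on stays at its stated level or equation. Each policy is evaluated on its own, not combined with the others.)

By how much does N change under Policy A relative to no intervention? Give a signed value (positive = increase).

312

Baseline:
  C = 159
  T = 78
  L = 104 + 2·159 − 3·78 = 188
  N = -28 − 2·188 = -404
Policy A (T := 130):
  C = 159
  T = 130
  L = 104 + 2·159 − 3·130 = 32
  N = -28 − 2·32 = -92
Change in N: -92 − (-404) = 312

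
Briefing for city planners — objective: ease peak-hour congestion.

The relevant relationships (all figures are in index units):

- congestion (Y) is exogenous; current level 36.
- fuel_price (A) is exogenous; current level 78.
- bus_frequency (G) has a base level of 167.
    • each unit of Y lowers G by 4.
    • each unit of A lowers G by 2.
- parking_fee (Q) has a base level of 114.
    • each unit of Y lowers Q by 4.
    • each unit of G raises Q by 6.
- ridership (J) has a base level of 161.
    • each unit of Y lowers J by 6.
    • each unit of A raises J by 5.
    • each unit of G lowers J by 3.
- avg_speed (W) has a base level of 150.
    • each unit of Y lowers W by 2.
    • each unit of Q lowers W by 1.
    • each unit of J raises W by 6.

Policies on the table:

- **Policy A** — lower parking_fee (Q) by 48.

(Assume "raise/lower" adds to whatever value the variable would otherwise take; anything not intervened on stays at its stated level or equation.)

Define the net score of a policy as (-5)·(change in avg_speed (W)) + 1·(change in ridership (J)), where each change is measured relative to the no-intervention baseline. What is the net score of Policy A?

Baseline:
  Y = 36
  A = 78
  G = 167 − 4·36 − 2·78 = -133
  Q = 114 − 4·36 + 6·(-133) = -828
  J = 161 − 6·36 + 5·78 − 3·(-133) = 734
  W = 150 − 2·36 − (-828) + 6·734 = 5310
Policy A (Q − 48):
  Y = 36
  A = 78
  G = 167 − 4·36 − 2·78 = -133
  Q = 114 − 4·36 + 6·(-133) (−48 from intervention) = -876
  J = 161 − 6·36 + 5·78 − 3·(-133) = 734
  W = 150 − 2·36 − (-876) + 6·734 = 5358
ΔW = 5358 − 5310 = 48; ΔJ = 734 − 734 = 0
Score = (-5)·48 + 1·0 = -240

-240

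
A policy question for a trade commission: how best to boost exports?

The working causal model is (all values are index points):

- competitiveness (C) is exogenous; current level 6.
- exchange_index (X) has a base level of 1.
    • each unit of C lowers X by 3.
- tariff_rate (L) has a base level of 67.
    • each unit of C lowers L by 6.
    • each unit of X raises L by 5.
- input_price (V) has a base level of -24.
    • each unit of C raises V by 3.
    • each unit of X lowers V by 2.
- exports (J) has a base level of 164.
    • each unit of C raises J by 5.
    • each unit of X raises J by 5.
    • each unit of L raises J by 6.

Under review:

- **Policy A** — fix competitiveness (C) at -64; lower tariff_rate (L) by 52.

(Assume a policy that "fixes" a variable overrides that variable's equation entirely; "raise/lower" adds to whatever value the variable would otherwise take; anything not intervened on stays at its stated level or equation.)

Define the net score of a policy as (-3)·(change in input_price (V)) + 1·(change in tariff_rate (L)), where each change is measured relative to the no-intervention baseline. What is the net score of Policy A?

3308

Baseline:
  C = 6
  X = 1 − 3·6 = -17
  L = 67 − 6·6 + 5·(-17) = -54
  V = -24 + 3·6 − 2·(-17) = 28
Policy A (C := -64, L − 52):
  C = -64
  X = 1 − 3·(-64) = 193
  L = 67 − 6·(-64) + 5·193 (−52 from intervention) = 1364
  V = -24 + 3·(-64) − 2·193 = -602
ΔV = -602 − 28 = -630; ΔL = 1364 − (-54) = 1418
Score = (-3)·(-630) + 1·1418 = 3308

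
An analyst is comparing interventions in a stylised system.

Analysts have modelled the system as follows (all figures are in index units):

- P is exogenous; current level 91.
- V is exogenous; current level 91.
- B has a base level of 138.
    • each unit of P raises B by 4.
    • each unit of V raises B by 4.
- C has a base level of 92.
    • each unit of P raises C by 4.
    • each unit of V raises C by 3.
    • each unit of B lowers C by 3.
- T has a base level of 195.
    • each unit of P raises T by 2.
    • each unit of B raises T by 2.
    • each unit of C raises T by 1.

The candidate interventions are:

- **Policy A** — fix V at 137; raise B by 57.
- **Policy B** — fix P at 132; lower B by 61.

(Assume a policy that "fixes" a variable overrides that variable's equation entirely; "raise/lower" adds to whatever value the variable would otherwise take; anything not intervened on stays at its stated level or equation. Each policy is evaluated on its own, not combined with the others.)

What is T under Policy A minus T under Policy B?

-246

Policy A (V := 137, B + 57):
  P = 91
  V = 137
  B = 138 + 4·91 + 4·137 (+57 from intervention) = 1107
  C = 92 + 4·91 + 3·137 − 3·1107 = -2454
  T = 195 + 2·91 + 2·1107 + (-2454) = 137
Policy B (P := 132, B − 61):
  P = 132
  V = 91
  B = 138 + 4·132 + 4·91 (−61 from intervention) = 969
  C = 92 + 4·132 + 3·91 − 3·969 = -2014
  T = 195 + 2·132 + 2·969 + (-2014) = 383
T: 137 − 383 = -246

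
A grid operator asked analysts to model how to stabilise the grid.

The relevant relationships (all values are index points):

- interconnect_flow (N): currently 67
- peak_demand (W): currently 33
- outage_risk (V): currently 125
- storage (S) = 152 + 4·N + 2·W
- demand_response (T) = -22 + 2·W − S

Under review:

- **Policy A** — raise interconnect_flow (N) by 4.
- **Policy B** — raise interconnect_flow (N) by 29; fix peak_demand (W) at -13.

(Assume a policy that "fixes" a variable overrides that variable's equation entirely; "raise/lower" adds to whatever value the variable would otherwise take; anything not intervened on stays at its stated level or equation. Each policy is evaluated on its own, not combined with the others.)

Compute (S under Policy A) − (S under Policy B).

-8

Policy A (N + 4):
  N = 67 + 4 = 71
  W = 33
  S = 152 + 4·71 + 2·33 = 502
Policy B (N + 29, W := -13):
  N = 67 + 29 = 96
  W = -13
  S = 152 + 4·96 + 2·(-13) = 510
S: 502 − 510 = -8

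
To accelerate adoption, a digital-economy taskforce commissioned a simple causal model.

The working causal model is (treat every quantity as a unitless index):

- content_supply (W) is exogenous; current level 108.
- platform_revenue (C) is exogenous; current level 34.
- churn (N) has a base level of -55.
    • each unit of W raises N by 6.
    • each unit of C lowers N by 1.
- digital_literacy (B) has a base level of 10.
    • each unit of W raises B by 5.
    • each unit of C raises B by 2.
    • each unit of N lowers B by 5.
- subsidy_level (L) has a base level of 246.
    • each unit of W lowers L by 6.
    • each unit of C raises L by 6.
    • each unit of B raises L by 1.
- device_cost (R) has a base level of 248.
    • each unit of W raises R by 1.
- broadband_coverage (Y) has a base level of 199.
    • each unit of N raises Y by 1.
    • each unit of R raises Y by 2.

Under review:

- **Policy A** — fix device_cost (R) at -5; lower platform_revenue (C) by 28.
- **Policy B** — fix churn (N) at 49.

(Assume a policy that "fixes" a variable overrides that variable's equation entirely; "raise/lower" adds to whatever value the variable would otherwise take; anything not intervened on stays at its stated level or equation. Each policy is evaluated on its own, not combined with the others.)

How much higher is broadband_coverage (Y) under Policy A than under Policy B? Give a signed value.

-184

Policy A (R := -5, C − 28):
  W = 108
  C = 34 − 28 = 6
  N = -55 + 6·108 − 6 = 587
  R = -5
  Y = 199 + 587 + 2·(-5) = 776
Policy B (N := 49):
  W = 108
  C = 34
  N = 49
  R = 248 + 108 = 356
  Y = 199 + 49 + 2·356 = 960
Y: 776 − 960 = -184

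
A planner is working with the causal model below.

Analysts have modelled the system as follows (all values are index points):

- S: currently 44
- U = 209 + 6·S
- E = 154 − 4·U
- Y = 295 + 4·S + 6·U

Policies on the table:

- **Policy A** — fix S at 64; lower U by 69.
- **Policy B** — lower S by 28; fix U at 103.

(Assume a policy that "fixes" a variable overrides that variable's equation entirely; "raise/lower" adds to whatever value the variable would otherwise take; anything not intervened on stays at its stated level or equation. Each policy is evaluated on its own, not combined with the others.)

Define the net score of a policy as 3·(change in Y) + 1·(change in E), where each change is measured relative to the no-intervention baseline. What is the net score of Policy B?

Baseline:
  S = 44
  U = 209 + 6·44 = 473
  E = 154 − 4·473 = -1738
  Y = 295 + 4·44 + 6·473 = 3309
Policy B (S − 28, U := 103):
  S = 44 − 28 = 16
  U = 103
  E = 154 − 4·103 = -258
  Y = 295 + 4·16 + 6·103 = 977
ΔY = 977 − 3309 = -2332; ΔE = -258 − (-1738) = 1480
Score = 3·(-2332) + 1·1480 = -5516

-5516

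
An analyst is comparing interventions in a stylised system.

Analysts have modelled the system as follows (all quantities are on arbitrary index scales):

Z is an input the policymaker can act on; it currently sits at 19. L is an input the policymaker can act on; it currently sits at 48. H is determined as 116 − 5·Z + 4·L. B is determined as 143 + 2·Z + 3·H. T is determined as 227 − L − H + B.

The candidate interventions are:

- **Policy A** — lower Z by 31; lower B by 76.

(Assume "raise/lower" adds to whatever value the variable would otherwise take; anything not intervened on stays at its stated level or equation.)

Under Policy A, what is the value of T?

Policy A (Z − 31, B − 76):
  Z = 19 − 31 = -12
  L = 48
  H = 116 − 5·(-12) + 4·48 = 368
  B = 143 + 2·(-12) + 3·368 (−76 from intervention) = 1147
  T = 227 − 48 − 368 + 1147 = 958

958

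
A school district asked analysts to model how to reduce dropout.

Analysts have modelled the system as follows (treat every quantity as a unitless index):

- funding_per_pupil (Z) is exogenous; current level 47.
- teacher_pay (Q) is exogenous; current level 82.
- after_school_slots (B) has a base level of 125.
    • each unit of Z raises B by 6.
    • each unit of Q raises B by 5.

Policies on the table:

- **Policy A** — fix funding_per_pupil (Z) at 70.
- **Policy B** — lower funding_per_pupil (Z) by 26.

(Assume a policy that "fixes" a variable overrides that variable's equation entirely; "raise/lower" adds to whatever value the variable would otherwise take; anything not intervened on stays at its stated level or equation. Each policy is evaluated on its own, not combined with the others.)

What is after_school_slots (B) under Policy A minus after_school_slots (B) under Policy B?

Policy A (Z := 70):
  Z = 70
  Q = 82
  B = 125 + 6·70 + 5·82 = 955
Policy B (Z − 26):
  Z = 47 − 26 = 21
  Q = 82
  B = 125 + 6·21 + 5·82 = 661
B: 955 − 661 = 294

294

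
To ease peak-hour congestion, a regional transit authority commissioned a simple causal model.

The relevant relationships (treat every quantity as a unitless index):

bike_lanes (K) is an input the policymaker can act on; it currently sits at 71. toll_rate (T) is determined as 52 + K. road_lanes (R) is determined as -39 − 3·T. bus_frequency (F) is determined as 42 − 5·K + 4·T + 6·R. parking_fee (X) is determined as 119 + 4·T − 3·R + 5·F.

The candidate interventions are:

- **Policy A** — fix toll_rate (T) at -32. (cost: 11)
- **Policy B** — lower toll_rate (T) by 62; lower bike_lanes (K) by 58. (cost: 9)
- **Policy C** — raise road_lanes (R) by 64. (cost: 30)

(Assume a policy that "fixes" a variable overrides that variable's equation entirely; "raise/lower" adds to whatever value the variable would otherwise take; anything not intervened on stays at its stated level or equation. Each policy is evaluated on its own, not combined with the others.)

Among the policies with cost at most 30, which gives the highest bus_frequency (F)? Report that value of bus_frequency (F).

-99

Policy A (T := -32):
  K = 71
  T = -32
  R = -39 − 3·(-32) = 57
  F = 42 − 5·71 + 4·(-32) + 6·57 = -99
Policy B (T − 62, K − 58):
  K = 71 − 58 = 13
  T = 52 + 13 (−62 from intervention) = 3
  R = -39 − 3·3 = -48
  F = 42 − 5·13 + 4·3 + 6·(-48) = -299
Policy C (R + 64):
  K = 71
  T = 52 + 71 = 123
  R = -39 − 3·123 (+64 from intervention) = -344
  F = 42 − 5·71 + 4·123 + 6·(-344) = -1885
Comparing — Policy A: F=-99, Policy B: F=-299, Policy C: F=-1885. Highest is -99 (Policy A).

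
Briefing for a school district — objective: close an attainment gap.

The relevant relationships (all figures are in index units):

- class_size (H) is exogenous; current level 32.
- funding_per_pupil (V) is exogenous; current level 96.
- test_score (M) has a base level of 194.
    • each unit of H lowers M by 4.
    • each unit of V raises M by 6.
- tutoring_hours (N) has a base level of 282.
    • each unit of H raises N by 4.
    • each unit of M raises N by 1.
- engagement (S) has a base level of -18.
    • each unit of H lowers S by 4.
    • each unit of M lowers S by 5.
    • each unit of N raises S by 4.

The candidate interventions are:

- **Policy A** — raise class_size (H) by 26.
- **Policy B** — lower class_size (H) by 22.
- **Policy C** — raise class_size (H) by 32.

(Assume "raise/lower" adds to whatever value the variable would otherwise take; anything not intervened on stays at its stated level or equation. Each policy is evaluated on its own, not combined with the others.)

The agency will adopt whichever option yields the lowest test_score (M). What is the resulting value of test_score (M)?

514

Policy A (H + 26):
  H = 32 + 26 = 58
  V = 96
  M = 194 − 4·58 + 6·96 = 538
Policy B (H − 22):
  H = 32 − 22 = 10
  V = 96
  M = 194 − 4·10 + 6·96 = 730
Policy C (H + 32):
  H = 32 + 32 = 64
  V = 96
  M = 194 − 4·64 + 6·96 = 514
Comparing — Policy A: M=538, Policy B: M=730, Policy C: M=514. Lowest is 514 (Policy C).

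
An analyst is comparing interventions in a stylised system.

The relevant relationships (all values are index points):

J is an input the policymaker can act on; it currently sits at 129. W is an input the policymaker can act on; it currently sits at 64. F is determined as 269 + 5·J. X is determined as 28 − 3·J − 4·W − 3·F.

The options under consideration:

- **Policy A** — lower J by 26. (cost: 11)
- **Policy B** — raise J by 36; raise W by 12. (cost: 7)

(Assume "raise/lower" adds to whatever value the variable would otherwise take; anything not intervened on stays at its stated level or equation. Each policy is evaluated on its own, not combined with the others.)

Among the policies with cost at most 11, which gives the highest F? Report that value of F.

Policy A (J − 26):
  J = 129 − 26 = 103
  F = 269 + 5·103 = 784
Policy B (J + 36, W + 12):
  J = 129 + 36 = 165
  F = 269 + 5·165 = 1094
Comparing — Policy A: F=784, Policy B: F=1094. Highest is 1094 (Policy B).

1094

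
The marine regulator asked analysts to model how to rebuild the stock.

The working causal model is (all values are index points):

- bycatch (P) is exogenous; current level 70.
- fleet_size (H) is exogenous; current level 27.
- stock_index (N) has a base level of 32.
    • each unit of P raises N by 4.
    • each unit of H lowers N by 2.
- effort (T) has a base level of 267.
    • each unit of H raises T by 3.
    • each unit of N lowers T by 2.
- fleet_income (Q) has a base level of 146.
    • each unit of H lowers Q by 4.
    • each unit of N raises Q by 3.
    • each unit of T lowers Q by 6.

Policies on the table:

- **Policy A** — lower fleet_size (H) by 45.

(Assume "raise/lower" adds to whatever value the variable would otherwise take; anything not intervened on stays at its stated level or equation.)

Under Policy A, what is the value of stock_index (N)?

Policy A (H − 45):
  P = 70
  H = 27 − 45 = -18
  N = 32 + 4·70 − 2·(-18) = 348

348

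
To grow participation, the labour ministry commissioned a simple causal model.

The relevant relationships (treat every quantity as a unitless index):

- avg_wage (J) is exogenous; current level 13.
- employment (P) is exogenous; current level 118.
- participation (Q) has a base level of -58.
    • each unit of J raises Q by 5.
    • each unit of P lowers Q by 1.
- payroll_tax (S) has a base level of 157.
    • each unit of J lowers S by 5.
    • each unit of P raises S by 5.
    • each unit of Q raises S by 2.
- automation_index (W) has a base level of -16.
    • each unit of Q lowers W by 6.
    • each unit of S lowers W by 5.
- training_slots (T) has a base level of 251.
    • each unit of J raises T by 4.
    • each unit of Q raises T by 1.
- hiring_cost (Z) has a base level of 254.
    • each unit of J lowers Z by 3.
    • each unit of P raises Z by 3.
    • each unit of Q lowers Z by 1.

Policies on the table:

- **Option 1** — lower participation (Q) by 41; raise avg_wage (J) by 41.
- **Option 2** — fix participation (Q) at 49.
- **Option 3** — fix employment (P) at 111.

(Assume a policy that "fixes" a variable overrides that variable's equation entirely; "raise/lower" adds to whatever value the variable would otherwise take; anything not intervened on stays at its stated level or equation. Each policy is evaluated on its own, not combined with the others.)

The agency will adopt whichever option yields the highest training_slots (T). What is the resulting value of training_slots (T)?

Option 1 (Q − 41, J + 41):
  J = 13 + 41 = 54
  P = 118
  Q = -58 + 5·54 − 118 (−41 from intervention) = 53
  T = 251 + 4·54 + 53 = 520
Option 2 (Q := 49):
  J = 13
  P = 118
  Q = 49
  T = 251 + 4·13 + 49 = 352
Option 3 (P := 111):
  J = 13
  P = 111
  Q = -58 + 5·13 − 111 = -104
  T = 251 + 4·13 + (-104) = 199
Comparing — Option 1: T=520, Option 2: T=352, Option 3: T=199. Highest is 520 (Option 1).

520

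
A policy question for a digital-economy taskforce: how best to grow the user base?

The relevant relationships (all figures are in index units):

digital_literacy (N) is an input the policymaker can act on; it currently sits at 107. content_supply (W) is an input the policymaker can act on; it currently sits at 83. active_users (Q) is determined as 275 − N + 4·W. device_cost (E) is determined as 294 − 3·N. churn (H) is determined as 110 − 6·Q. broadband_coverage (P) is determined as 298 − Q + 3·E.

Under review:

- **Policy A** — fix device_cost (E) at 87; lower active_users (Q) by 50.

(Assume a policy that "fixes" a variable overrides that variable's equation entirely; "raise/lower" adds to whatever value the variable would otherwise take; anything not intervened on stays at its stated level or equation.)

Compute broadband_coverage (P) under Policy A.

109

Policy A (E := 87, Q − 50):
  N = 107
  W = 83
  Q = 275 − 107 + 4·83 (−50 from intervention) = 450
  E = 87
  P = 298 − 450 + 3·87 = 109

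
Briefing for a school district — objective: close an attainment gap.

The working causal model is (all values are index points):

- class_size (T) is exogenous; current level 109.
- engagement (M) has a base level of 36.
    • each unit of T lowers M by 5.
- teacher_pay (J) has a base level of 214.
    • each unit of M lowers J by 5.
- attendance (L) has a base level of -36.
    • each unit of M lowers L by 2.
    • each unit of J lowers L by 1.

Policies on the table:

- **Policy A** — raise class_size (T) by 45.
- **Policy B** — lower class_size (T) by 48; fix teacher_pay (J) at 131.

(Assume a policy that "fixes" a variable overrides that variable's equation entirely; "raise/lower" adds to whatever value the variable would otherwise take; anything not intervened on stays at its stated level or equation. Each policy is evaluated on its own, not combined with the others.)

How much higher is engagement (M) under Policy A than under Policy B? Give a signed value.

Policy A (T + 45):
  T = 109 + 45 = 154
  M = 36 − 5·154 = -734
Policy B (T − 48, J := 131):
  T = 109 − 48 = 61
  M = 36 − 5·61 = -269
M: -734 − (-269) = -465

-465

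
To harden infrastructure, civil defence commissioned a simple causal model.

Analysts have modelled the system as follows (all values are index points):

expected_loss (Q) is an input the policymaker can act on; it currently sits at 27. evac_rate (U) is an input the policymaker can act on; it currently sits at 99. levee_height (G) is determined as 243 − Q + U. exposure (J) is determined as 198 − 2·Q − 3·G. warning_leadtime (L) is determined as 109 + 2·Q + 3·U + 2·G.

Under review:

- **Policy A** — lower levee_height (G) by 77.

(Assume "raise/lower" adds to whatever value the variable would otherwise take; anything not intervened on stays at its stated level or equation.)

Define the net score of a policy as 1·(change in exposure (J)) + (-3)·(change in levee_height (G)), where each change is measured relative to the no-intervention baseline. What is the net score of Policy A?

Baseline:
  Q = 27
  U = 99
  G = 243 − 27 + 99 = 315
  J = 198 − 2·27 − 3·315 = -801
Policy A (G − 77):
  Q = 27
  U = 99
  G = 243 − 27 + 99 (−77 from intervention) = 238
  J = 198 − 2·27 − 3·238 = -570
ΔJ = -570 − (-801) = 231; ΔG = 238 − 315 = -77
Score = 1·231 + (-3)·(-77) = 462

462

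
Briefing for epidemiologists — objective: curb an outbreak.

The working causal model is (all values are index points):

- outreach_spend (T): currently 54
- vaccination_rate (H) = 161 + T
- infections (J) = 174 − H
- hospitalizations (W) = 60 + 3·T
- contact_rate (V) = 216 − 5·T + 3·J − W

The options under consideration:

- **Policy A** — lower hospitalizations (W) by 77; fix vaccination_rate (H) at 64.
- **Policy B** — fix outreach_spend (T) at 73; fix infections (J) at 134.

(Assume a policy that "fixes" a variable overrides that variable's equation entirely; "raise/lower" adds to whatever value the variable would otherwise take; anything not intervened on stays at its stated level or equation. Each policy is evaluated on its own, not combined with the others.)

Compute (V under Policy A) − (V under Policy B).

157

Policy A (W − 77, H := 64):
  T = 54
  H = 64
  J = 174 − 64 = 110
  W = 60 + 3·54 (−77 from intervention) = 145
  V = 216 − 5·54 + 3·110 − 145 = 131
Policy B (T := 73, J := 134):
  T = 73
  H = 161 + 73 = 234
  J = 134
  W = 60 + 3·73 = 279
  V = 216 − 5·73 + 3·134 − 279 = -26
V: 131 − (-26) = 157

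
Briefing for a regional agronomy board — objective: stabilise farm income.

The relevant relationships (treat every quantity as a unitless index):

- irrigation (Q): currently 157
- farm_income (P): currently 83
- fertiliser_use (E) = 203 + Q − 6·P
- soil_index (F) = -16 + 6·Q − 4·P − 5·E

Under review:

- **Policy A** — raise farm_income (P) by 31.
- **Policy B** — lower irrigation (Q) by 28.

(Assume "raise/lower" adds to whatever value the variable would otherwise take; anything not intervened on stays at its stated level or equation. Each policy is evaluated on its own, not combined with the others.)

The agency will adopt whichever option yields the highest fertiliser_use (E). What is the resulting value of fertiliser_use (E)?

-166

Policy A (P + 31):
  Q = 157
  P = 83 + 31 = 114
  E = 203 + 157 − 6·114 = -324
Policy B (Q − 28):
  Q = 157 − 28 = 129
  P = 83
  E = 203 + 129 − 6·83 = -166
Comparing — Policy A: E=-324, Policy B: E=-166. Highest is -166 (Policy B).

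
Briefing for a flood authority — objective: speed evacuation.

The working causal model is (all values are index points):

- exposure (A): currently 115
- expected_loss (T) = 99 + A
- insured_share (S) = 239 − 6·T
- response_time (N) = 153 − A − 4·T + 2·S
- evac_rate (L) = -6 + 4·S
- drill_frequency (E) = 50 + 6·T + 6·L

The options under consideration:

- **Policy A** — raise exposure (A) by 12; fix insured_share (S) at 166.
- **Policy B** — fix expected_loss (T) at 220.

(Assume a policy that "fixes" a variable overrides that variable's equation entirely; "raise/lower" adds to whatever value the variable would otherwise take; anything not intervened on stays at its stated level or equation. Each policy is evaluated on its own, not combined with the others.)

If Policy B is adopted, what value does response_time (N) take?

-3004

Policy B (T := 220):
  A = 115
  T = 220
  S = 239 − 6·220 = -1081
  N = 153 − 115 − 4·220 + 2·(-1081) = -3004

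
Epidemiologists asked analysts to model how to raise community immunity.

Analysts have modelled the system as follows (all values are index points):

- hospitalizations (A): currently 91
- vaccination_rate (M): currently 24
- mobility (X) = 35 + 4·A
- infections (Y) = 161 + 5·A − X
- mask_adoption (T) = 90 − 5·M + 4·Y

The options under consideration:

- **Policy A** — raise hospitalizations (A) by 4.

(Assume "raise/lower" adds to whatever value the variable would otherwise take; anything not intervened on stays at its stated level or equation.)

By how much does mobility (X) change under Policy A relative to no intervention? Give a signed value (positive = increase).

Baseline:
  A = 91
  X = 35 + 4·91 = 399
Policy A (A + 4):
  A = 91 + 4 = 95
  X = 35 + 4·95 = 415
Change in X: 415 − 399 = 16

16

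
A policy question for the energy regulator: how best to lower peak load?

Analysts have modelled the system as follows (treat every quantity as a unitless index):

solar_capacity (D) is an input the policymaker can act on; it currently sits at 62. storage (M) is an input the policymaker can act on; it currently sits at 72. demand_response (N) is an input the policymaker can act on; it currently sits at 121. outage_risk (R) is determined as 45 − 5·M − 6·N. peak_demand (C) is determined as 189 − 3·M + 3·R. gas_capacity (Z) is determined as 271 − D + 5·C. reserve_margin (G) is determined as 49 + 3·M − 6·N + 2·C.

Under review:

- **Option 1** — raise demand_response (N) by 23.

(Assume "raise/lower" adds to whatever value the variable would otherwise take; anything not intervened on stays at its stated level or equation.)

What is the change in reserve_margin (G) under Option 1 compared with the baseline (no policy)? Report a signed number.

-966

Baseline:
  M = 72
  N = 121
  R = 45 − 5·72 − 6·121 = -1041
  C = 189 − 3·72 + 3·(-1041) = -3150
  G = 49 + 3·72 − 6·121 + 2·(-3150) = -6761
Option 1 (N + 23):
  M = 72
  N = 121 + 23 = 144
  R = 45 − 5·72 − 6·144 = -1179
  C = 189 − 3·72 + 3·(-1179) = -3564
  G = 49 + 3·72 − 6·144 + 2·(-3564) = -7727
Change in G: -7727 − (-6761) = -966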